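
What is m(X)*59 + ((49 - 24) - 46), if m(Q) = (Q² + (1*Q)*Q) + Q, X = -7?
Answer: 5348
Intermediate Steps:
m(Q) = Q + 2*Q² (m(Q) = (Q² + Q*Q) + Q = (Q² + Q²) + Q = 2*Q² + Q = Q + 2*Q²)
m(X)*59 + ((49 - 24) - 46) = -7*(1 + 2*(-7))*59 + ((49 - 24) - 46) = -7*(1 - 14)*59 + (25 - 46) = -7*(-13)*59 - 21 = 91*59 - 21 = 5369 - 21 = 5348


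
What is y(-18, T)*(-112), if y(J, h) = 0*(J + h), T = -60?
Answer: 0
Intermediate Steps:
y(J, h) = 0
y(-18, T)*(-112) = 0*(-112) = 0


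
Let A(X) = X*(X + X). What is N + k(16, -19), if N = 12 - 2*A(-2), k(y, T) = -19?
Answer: -23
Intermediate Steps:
A(X) = 2*X² (A(X) = X*(2*X) = 2*X²)
N = -4 (N = 12 - 4*(-2)² = 12 - 4*4 = 12 - 2*8 = 12 - 16 = -4)
N + k(16, -19) = -4 - 19 = -23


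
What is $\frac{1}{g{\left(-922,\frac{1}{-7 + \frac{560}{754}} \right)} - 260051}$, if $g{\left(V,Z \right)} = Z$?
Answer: $- \frac{2359}{613460686} \approx -3.8454 \cdot 10^{-6}$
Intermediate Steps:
$\frac{1}{g{\left(-922,\frac{1}{-7 + \frac{560}{754}} \right)} - 260051} = \frac{1}{\frac{1}{-7 + \frac{560}{754}} - 260051} = \frac{1}{\frac{1}{-7 + 560 \cdot \frac{1}{754}} - 260051} = \frac{1}{\frac{1}{-7 + \frac{280}{377}} - 260051} = \frac{1}{\frac{1}{- \frac{2359}{377}} - 260051} = \frac{1}{- \frac{377}{2359} - 260051} = \frac{1}{- \frac{613460686}{2359}} = - \frac{2359}{613460686}$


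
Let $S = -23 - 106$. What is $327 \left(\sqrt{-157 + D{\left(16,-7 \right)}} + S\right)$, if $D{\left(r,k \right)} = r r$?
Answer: $-42183 + 981 \sqrt{11} \approx -38929.0$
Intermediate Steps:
$D{\left(r,k \right)} = r^{2}$
$S = -129$
$327 \left(\sqrt{-157 + D{\left(16,-7 \right)}} + S\right) = 327 \left(\sqrt{-157 + 16^{2}} - 129\right) = 327 \left(\sqrt{-157 + 256} - 129\right) = 327 \left(\sqrt{99} - 129\right) = 327 \left(3 \sqrt{11} - 129\right) = 327 \left(-129 + 3 \sqrt{11}\right) = -42183 + 981 \sqrt{11}$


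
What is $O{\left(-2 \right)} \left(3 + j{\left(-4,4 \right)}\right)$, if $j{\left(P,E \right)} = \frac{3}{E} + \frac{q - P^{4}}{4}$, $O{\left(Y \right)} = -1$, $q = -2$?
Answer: $\frac{243}{4} \approx 60.75$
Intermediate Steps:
$j{\left(P,E \right)} = - \frac{1}{2} + \frac{3}{E} - \frac{P^{4}}{4}$ ($j{\left(P,E \right)} = \frac{3}{E} + \frac{-2 - P^{4}}{4} = \frac{3}{E} + \left(-2 - P^{4}\right) \frac{1}{4} = \frac{3}{E} - \left(\frac{1}{2} + \frac{P^{4}}{4}\right) = - \frac{1}{2} + \frac{3}{E} - \frac{P^{4}}{4}$)
$O{\left(-2 \right)} \left(3 + j{\left(-4,4 \right)}\right) = - (3 + \frac{12 - 4 \left(2 + \left(-4\right)^{4}\right)}{4 \cdot 4}) = - (3 + \frac{1}{4} \cdot \frac{1}{4} \left(12 - 4 \left(2 + 256\right)\right)) = - (3 + \frac{1}{4} \cdot \frac{1}{4} \left(12 - 4 \cdot 258\right)) = - (3 + \frac{1}{4} \cdot \frac{1}{4} \left(12 - 1032\right)) = - (3 + \frac{1}{4} \cdot \frac{1}{4} \left(-1020\right)) = - (3 - \frac{255}{4}) = \left(-1\right) \left(- \frac{243}{4}\right) = \frac{243}{4}$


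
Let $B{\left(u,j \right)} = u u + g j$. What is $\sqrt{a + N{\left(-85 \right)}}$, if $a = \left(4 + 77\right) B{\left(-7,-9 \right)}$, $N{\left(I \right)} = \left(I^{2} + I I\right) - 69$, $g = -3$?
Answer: $\sqrt{20537} \approx 143.31$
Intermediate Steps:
$B{\left(u,j \right)} = u^{2} - 3 j$ ($B{\left(u,j \right)} = u u - 3 j = u^{2} - 3 j$)
$N{\left(I \right)} = -69 + 2 I^{2}$ ($N{\left(I \right)} = \left(I^{2} + I^{2}\right) - 69 = 2 I^{2} - 69 = -69 + 2 I^{2}$)
$a = 6156$ ($a = \left(4 + 77\right) \left(\left(-7\right)^{2} - -27\right) = 81 \left(49 + 27\right) = 81 \cdot 76 = 6156$)
$\sqrt{a + N{\left(-85 \right)}} = \sqrt{6156 - \left(69 - 2 \left(-85\right)^{2}\right)} = \sqrt{6156 + \left(-69 + 2 \cdot 7225\right)} = \sqrt{6156 + \left(-69 + 14450\right)} = \sqrt{6156 + 14381} = \sqrt{20537}$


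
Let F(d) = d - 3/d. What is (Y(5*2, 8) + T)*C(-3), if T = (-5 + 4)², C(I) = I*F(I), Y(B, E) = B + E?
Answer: 114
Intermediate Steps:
F(d) = d - 3/d
C(I) = I*(I - 3/I)
T = 1 (T = (-1)² = 1)
(Y(5*2, 8) + T)*C(-3) = ((5*2 + 8) + 1)*(-3 + (-3)²) = ((10 + 8) + 1)*(-3 + 9) = (18 + 1)*6 = 19*6 = 114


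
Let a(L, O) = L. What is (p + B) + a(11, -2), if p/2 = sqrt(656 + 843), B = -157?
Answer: -146 + 2*sqrt(1499) ≈ -68.566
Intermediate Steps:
p = 2*sqrt(1499) (p = 2*sqrt(656 + 843) = 2*sqrt(1499) ≈ 77.434)
(p + B) + a(11, -2) = (2*sqrt(1499) - 157) + 11 = (-157 + 2*sqrt(1499)) + 11 = -146 + 2*sqrt(1499)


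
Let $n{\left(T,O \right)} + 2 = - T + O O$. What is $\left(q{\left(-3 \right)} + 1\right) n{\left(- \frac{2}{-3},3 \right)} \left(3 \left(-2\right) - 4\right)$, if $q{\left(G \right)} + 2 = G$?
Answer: $\frac{760}{3} \approx 253.33$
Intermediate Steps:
$q{\left(G \right)} = -2 + G$
$n{\left(T,O \right)} = -2 + O^{2} - T$ ($n{\left(T,O \right)} = -2 + \left(- T + O O\right) = -2 + \left(- T + O^{2}\right) = -2 + \left(O^{2} - T\right) = -2 + O^{2} - T$)
$\left(q{\left(-3 \right)} + 1\right) n{\left(- \frac{2}{-3},3 \right)} \left(3 \left(-2\right) - 4\right) = \left(\left(-2 - 3\right) + 1\right) \left(-2 + 3^{2} - - \frac{2}{-3}\right) \left(3 \left(-2\right) - 4\right) = \left(-5 + 1\right) \left(-2 + 9 - \left(-2\right) \left(- \frac{1}{3}\right)\right) \left(-6 - 4\right) = - 4 \left(-2 + 9 - \frac{2}{3}\right) \left(-10\right) = \left(-4\right) \frac{19}{3} \left(-10\right) = \left(- \frac{76}{3}\right) \left(-10\right) = \frac{760}{3}$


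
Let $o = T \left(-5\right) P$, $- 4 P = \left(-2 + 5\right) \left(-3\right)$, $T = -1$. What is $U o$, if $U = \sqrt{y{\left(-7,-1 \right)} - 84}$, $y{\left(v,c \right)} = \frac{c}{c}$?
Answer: $\frac{45 i \sqrt{83}}{4} \approx 102.49 i$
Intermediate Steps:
$P = \frac{9}{4}$ ($P = - \frac{\left(-2 + 5\right) \left(-3\right)}{4} = - \frac{3 \left(-3\right)}{4} = \left(- \frac{1}{4}\right) \left(-9\right) = \frac{9}{4} \approx 2.25$)
$y{\left(v,c \right)} = 1$
$o = \frac{45}{4}$ ($o = \left(-1\right) \left(-5\right) \frac{9}{4} = 5 \cdot \frac{9}{4} = \frac{45}{4} \approx 11.25$)
$U = i \sqrt{83}$ ($U = \sqrt{1 - 84} = \sqrt{-83} = i \sqrt{83} \approx 9.1104 i$)
$U o = i \sqrt{83} \cdot \frac{45}{4} = \frac{45 i \sqrt{83}}{4}$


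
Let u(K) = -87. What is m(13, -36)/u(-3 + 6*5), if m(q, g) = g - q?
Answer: 49/87 ≈ 0.56322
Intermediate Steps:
m(13, -36)/u(-3 + 6*5) = (-36 - 1*13)/(-87) = (-36 - 13)*(-1/87) = -49*(-1/87) = 49/87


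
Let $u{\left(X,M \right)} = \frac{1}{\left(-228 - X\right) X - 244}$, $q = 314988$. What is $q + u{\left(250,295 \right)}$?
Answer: $\frac{37717923071}{119744} \approx 3.1499 \cdot 10^{5}$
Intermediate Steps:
$u{\left(X,M \right)} = \frac{1}{-244 + X \left(-228 - X\right)}$ ($u{\left(X,M \right)} = \frac{1}{X \left(-228 - X\right) - 244} = \frac{1}{-244 + X \left(-228 - X\right)}$)
$q + u{\left(250,295 \right)} = 314988 - \frac{1}{244 + 250^{2} + 228 \cdot 250} = 314988 - \frac{1}{244 + 62500 + 57000} = 314988 - \frac{1}{119744} = \frac{37717923071}{119744}$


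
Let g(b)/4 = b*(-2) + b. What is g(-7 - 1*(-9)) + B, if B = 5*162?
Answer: 802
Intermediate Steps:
g(b) = -4*b (g(b) = 4*(b*(-2) + b) = 4*(-2*b + b) = 4*(-b) = -4*b)
B = 810
g(-7 - 1*(-9)) + B = -4*(-7 - 1*(-9)) + 810 = -4*(-7 + 9) + 810 = -4*2 + 810 = -8 + 810 = 802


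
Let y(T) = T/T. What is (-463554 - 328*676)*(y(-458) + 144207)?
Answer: -98823146656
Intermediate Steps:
y(T) = 1
(-463554 - 328*676)*(y(-458) + 144207) = (-463554 - 328*676)*(1 + 144207) = (-463554 - 221728)*144208 = -685282*144208 = -98823146656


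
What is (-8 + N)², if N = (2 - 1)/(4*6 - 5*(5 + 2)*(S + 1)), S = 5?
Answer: 2217121/34596 ≈ 64.086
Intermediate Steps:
N = -1/186 (N = (2 - 1)/(4*6 - 5*(5 + 2)*(5 + 1)) = 1/(24 - 35*6) = 1/(24 - 5*42) = 1/(24 - 210) = 1/(-186) = 1*(-1/186) = -1/186 ≈ -0.0053763)
(-8 + N)² = (-8 - 1/186)² = (-1489/186)² = 2217121/34596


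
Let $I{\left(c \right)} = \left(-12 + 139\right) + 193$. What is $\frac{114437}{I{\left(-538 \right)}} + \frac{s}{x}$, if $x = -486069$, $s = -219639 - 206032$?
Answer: $\frac{55760492873}{155542080} \approx 358.49$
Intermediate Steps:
$s = -425671$
$I{\left(c \right)} = 320$ ($I{\left(c \right)} = 127 + 193 = 320$)
$\frac{114437}{I{\left(-538 \right)}} + \frac{s}{x} = \frac{114437}{320} - \frac{425671}{-486069} = 114437 \cdot \frac{1}{320} - - \frac{425671}{486069} = \frac{114437}{320} + \frac{425671}{486069} = \frac{55760492873}{155542080}$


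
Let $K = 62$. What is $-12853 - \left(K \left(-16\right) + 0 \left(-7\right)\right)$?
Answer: $-11861$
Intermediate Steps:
$-12853 - \left(K \left(-16\right) + 0 \left(-7\right)\right) = -12853 - \left(62 \left(-16\right) + 0 \left(-7\right)\right) = -12853 - \left(-992 + 0\right) = -12853 - -992 = -12853 + 992 = -11861$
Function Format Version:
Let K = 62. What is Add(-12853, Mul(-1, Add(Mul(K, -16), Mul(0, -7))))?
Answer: -11861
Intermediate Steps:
Add(-12853, Mul(-1, Add(Mul(K, -16), Mul(0, -7)))) = Add(-12853, Mul(-1, Add(Mul(62, -16), Mul(0, -7)))) = Add(-12853, Mul(-1, Add(-992, 0))) = Add(-12853, Mul(-1, -992)) = Add(-12853, 992) = -11861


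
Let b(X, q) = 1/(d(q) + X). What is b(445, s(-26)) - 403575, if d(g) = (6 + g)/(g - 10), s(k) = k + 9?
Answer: -4853392923/12026 ≈ -4.0358e+5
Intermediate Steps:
s(k) = 9 + k
d(g) = (6 + g)/(-10 + g)
b(X, q) = 1/(X + (6 + q)/(-10 + q)) (b(X, q) = 1/((6 + q)/(-10 + q) + X) = 1/(X + (6 + q)/(-10 + q)))
b(445, s(-26)) - 403575 = (-10 + (9 - 26))/(6 + (9 - 26) + 445*(-10 + (9 - 26))) - 403575 = (-10 - 17)/(6 - 17 + 445*(-10 - 17)) - 403575 = -27/(6 - 17 + 445*(-27)) - 403575 = -27/(6 - 17 - 12015) - 403575 = -27/(-12026) - 403575 = -1/12026*(-27) - 403575 = 27/12026 - 403575 = -4853392923/12026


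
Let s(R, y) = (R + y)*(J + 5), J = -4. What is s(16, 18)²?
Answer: 1156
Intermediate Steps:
s(R, y) = R + y (s(R, y) = (R + y)*(-4 + 5) = (R + y)*1 = R + y)
s(16, 18)² = (16 + 18)² = 34² = 1156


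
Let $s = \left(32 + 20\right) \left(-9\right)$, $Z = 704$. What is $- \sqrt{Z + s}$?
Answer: $- 2 \sqrt{59} \approx -15.362$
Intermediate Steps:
$s = -468$ ($s = 52 \left(-9\right) = -468$)
$- \sqrt{Z + s} = - \sqrt{704 - 468} = - \sqrt{236} = - 2 \sqrt{59}$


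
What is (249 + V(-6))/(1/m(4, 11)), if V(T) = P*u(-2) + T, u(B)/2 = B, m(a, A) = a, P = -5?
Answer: 1052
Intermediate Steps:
u(B) = 2*B
V(T) = 20 + T (V(T) = -10*(-2) + T = -5*(-4) + T = 20 + T)
(249 + V(-6))/(1/m(4, 11)) = (249 + (20 - 6))/(1/4) = (249 + 14)/(¼) = 263*4 = 1052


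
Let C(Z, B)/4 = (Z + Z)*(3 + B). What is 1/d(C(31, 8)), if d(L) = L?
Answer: 1/2728 ≈ 0.00036657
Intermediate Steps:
C(Z, B) = 8*Z*(3 + B) (C(Z, B) = 4*((Z + Z)*(3 + B)) = 4*((2*Z)*(3 + B)) = 4*(2*Z*(3 + B)) = 8*Z*(3 + B))
1/d(C(31, 8)) = 1/(8*31*(3 + 8)) = 1/(8*31*11) = 1/2728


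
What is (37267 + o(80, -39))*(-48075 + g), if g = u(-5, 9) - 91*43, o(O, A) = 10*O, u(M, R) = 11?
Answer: -1978608459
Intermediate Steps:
g = -3902 (g = 11 - 91*43 = 11 - 3913 = -3902)
(37267 + o(80, -39))*(-48075 + g) = (37267 + 10*80)*(-48075 - 3902) = (37267 + 800)*(-51977) = 38067*(-51977) = -1978608459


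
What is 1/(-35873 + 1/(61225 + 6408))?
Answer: -67633/2426198608 ≈ -2.7876e-5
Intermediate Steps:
1/(-35873 + 1/(61225 + 6408)) = 1/(-35873 + 1/67633) = 1/(-2426198608/67633) = -67633/2426198608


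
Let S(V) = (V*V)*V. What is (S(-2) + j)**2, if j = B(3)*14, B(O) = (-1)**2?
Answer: 36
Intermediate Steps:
B(O) = 1
S(V) = V**3 (S(V) = V**2*V = V**3)
j = 14 (j = 1*14 = 14)
(S(-2) + j)**2 = ((-2)**3 + 14)**2 = (-8 + 14)**2 = 6**2 = 36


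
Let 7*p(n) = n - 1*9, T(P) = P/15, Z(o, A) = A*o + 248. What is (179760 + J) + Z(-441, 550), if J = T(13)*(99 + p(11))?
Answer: -1311575/21 ≈ -62456.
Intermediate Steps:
Z(o, A) = 248 + A*o
T(P) = P/15 (T(P) = P*(1/15) = P/15)
p(n) = -9/7 + n/7 (p(n) = (n - 1*9)/7 = (n - 9)/7 = (-9 + n)/7 = -9/7 + n/7)
J = 1807/21 (J = ((1/15)*13)*(99 + (-9/7 + (⅐)*11)) = 13*(99 + (-9/7 + 11/7))/15 = 13*(99 + 2/7)/15 = (13/15)*(695/7) = 1807/21 ≈ 86.048)
(179760 + J) + Z(-441, 550) = (179760 + 1807/21) + (248 + 550*(-441)) = 3776767/21 + (248 - 242550) = 3776767/21 - 242302 = -1311575/21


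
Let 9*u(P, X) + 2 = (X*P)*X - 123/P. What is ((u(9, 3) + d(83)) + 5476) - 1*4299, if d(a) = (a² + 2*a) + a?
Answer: 224701/27 ≈ 8322.3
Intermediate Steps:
u(P, X) = -2/9 - 41/(3*P) + P*X²/9 (u(P, X) = -2/9 + ((X*P)*X - 123/P)/9 = -2/9 + ((P*X)*X - 123/P)/9 = -2/9 + (P*X² - 123/P)/9 = -2/9 + (-123/P + P*X²)/9 = -2/9 + (-41/(3*P) + P*X²/9) = -2/9 - 41/(3*P) + P*X²/9)
d(a) = a² + 3*a
((u(9, 3) + d(83)) + 5476) - 1*4299 = (((⅑)*(-123 + 9*(-2 + 9*3²))/9 + 83*(3 + 83)) + 5476) - 1*4299 = (((⅑)*(⅑)*(-123 + 9*(-2 + 9*9)) + 83*86) + 5476) - 4299 = (((⅑)*(⅑)*(-123 + 9*(-2 + 81)) + 7138) + 5476) - 4299 = (((⅑)*(⅑)*(-123 + 9*79) + 7138) + 5476) - 4299 = (((⅑)*(⅑)*(-123 + 711) + 7138) + 5476) - 4299 = (((⅑)*(⅑)*588 + 7138) + 5476) - 4299 = ((196/27 + 7138) + 5476) - 4299 = (192922/27 + 5476) - 4299 = 340774/27 - 4299 = 224701/27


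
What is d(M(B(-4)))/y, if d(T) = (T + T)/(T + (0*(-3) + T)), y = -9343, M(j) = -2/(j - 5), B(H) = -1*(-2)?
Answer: -1/9343 ≈ -0.00010703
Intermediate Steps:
B(H) = 2
M(j) = -2/(-5 + j)
d(T) = 1 (d(T) = (2*T)/(T + (0 + T)) = (2*T)/(T + T) = (2*T)/((2*T)) = (2*T)*(1/(2*T)) = 1)
d(M(B(-4)))/y = 1/(-9343) = 1*(-1/9343) = -1/9343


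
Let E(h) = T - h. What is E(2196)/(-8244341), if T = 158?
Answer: 2038/8244341 ≈ 0.00024720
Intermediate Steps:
E(h) = 158 - h
E(2196)/(-8244341) = (158 - 1*2196)/(-8244341) = (158 - 2196)*(-1/8244341) = -2038*(-1/8244341) = 2038/8244341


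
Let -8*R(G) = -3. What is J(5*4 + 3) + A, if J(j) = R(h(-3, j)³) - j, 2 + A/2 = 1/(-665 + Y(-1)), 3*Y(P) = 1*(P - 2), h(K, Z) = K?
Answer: -70937/2664 ≈ -26.628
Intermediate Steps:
Y(P) = -⅔ + P/3 (Y(P) = (1*(P - 2))/3 = (1*(-2 + P))/3 = (-2 + P)/3 = -⅔ + P/3)
R(G) = 3/8 (R(G) = -⅛*(-3) = 3/8)
A = -1333/333 (A = -4 + 2/(-665 + (-⅔ + (⅓)*(-1))) = -4 + 2/(-665 + (-⅔ - ⅓)) = -4 + 2/(-665 - 1) = -4 + 2/(-666) = -4 + 2*(-1/666) = -4 - 1/333 = -1333/333 ≈ -4.0030)
J(j) = 3/8 - j
J(5*4 + 3) + A = (3/8 - (5*4 + 3)) - 1333/333 = (3/8 - (20 + 3)) - 1333/333 = (3/8 - 1*23) - 1333/333 = (3/8 - 23) - 1333/333 = -181/8 - 1333/333 = -70937/2664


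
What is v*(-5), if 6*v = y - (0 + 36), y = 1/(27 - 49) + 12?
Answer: 2645/132 ≈ 20.038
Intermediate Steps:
y = 263/22 (y = 1/(-22) + 12 = -1/22 + 12 = 263/22 ≈ 11.955)
v = -529/132 (v = (263/22 - (0 + 36))/6 = (263/22 - 1*36)/6 = (263/22 - 36)/6 = (⅙)*(-529/22) = -529/132 ≈ -4.0076)
v*(-5) = -529/132*(-5) = 2645/132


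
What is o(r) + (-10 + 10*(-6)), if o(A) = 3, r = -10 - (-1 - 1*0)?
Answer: -67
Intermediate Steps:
r = -9 (r = -10 - (-1 + 0) = -10 - 1*(-1) = -10 + 1 = -9)
o(r) + (-10 + 10*(-6)) = 3 + (-10 + 10*(-6)) = 3 + (-10 - 60) = 3 - 70 = -67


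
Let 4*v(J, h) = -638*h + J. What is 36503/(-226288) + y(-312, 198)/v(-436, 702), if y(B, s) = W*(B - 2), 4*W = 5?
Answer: -2001182597/12680953232 ≈ -0.15781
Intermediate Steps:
W = 5/4 (W = (¼)*5 = 5/4 ≈ 1.2500)
v(J, h) = -319*h/2 + J/4 (v(J, h) = (-638*h + J)/4 = (J - 638*h)/4 = -319*h/2 + J/4)
y(B, s) = -5/2 + 5*B/4 (y(B, s) = 5*(B - 2)/4 = 5*(-2 + B)/4 = -5/2 + 5*B/4)
36503/(-226288) + y(-312, 198)/v(-436, 702) = 36503/(-226288) + (-5/2 + (5/4)*(-312))/(-319/2*702 + (¼)*(-436)) = 36503*(-1/226288) + (-5/2 - 390)/(-111969 - 109) = -36503/226288 - 785/2/(-112078) = -36503/226288 - 785/2*(-1/112078) = -36503/226288 + 785/224156 = -2001182597/12680953232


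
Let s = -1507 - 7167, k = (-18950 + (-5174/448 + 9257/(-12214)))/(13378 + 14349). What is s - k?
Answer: -328975833306871/37929648736 ≈ -8673.3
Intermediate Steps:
k = -25939829193/37929648736 (k = (-18950 + (-5174*1/448 + 9257*(-1/12214)))/27727 = (-18950 + (-2587/224 - 9257/12214))*(1/27727) = (-18950 - 16835593/1367968)*(1/27727) = -25939829193/1367968*1/27727 = -25939829193/37929648736 ≈ -0.68389)
s = -8674
s - k = -8674 - 1*(-25939829193/37929648736) = -8674 + 25939829193/37929648736 = -328975833306871/37929648736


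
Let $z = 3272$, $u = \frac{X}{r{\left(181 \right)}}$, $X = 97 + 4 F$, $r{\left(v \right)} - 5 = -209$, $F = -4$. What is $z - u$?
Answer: $\frac{222523}{68} \approx 3272.4$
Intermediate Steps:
$r{\left(v \right)} = -204$ ($r{\left(v \right)} = 5 - 209 = -204$)
$X = 81$ ($X = 97 + 4 \left(-4\right) = 97 - 16 = 81$)
$u = - \frac{27}{68}$ ($u = \frac{81}{-204} = 81 \left(- \frac{1}{204}\right) = - \frac{27}{68} \approx -0.39706$)
$z - u = 3272 - - \frac{27}{68} = 3272 + \frac{27}{68} = \frac{222523}{68}$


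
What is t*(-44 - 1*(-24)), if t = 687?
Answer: -13740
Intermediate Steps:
t*(-44 - 1*(-24)) = 687*(-44 - 1*(-24)) = 687*(-44 + 24) = 687*(-20) = -13740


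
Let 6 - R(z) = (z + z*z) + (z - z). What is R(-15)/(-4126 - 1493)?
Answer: 68/1873 ≈ 0.036305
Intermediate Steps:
R(z) = 6 - z - z**2 (R(z) = 6 - ((z + z*z) + (z - z)) = 6 - ((z + z**2) + 0) = 6 - (z + z**2) = 6 + (-z - z**2) = 6 - z - z**2)
R(-15)/(-4126 - 1493) = (6 - 1*(-15) - 1*(-15)**2)/(-4126 - 1493) = (6 + 15 - 1*225)/(-5619) = (6 + 15 - 225)*(-1/5619) = -204*(-1/5619) = 68/1873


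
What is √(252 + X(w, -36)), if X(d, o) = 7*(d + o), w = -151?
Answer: I*√1057 ≈ 32.512*I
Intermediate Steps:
X(d, o) = 7*d + 7*o
√(252 + X(w, -36)) = √(252 + (7*(-151) + 7*(-36))) = √(252 + (-1057 - 252)) = √(252 - 1309) = √(-1057) = I*√1057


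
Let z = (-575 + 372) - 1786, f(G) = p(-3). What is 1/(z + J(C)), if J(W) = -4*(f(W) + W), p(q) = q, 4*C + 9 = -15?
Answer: -1/1953 ≈ -0.00051203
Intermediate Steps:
C = -6 (C = -9/4 + (¼)*(-15) = -9/4 - 15/4 = -6)
f(G) = -3
z = -1989 (z = -203 - 1786 = -1989)
J(W) = 12 - 4*W (J(W) = -4*(-3 + W) = 12 - 4*W)
1/(z + J(C)) = 1/(-1989 + (12 - 4*(-6))) = 1/(-1989 + (12 + 24)) = 1/(-1989 + 36) = 1/(-1953) = -1/1953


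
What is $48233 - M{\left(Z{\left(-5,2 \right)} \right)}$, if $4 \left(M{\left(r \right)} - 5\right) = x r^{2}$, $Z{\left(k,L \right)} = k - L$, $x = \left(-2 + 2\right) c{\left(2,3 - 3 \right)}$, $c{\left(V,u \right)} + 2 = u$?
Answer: $48228$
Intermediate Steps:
$c{\left(V,u \right)} = -2 + u$
$x = 0$ ($x = \left(-2 + 2\right) \left(-2 + \left(3 - 3\right)\right) = 0 \left(-2 + \left(3 - 3\right)\right) = 0 \left(-2 + 0\right) = 0 \left(-2\right) = 0$)
$M{\left(r \right)} = 5$ ($M{\left(r \right)} = 5 + \frac{0 r^{2}}{4} = 5 + \frac{1}{4} \cdot 0 = 5 + 0 = 5$)
$48233 - M{\left(Z{\left(-5,2 \right)} \right)} = 48233 - 5 = 48228$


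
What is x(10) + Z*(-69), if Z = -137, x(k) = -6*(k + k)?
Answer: 9333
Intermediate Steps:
x(k) = -12*k
x(10) + Z*(-69) = -12*10 - 137*(-69) = -120 + 9453 = 9333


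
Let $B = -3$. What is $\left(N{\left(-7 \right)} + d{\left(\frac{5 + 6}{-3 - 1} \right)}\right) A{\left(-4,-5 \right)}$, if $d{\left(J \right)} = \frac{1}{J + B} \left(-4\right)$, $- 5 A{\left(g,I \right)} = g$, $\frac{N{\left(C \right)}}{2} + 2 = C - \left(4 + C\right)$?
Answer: $- \frac{208}{23} \approx -9.0435$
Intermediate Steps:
$N{\left(C \right)} = -12$ ($N{\left(C \right)} = -4 + 2 \left(C - \left(4 + C\right)\right) = -4 + 2 \left(-4\right) = -4 - 8 = -12$)
$A{\left(g,I \right)} = - \frac{g}{5}$
$d{\left(J \right)} = - \frac{4}{-3 + J}$ ($d{\left(J \right)} = \frac{1}{J - 3} \left(-4\right) = \frac{1}{-3 + J} \left(-4\right) = - \frac{4}{-3 + J}$)
$\left(N{\left(-7 \right)} + d{\left(\frac{5 + 6}{-3 - 1} \right)}\right) A{\left(-4,-5 \right)} = \left(-12 - \frac{4}{-3 + \frac{5 + 6}{-3 - 1}}\right) \left(\left(- \frac{1}{5}\right) \left(-4\right)\right) = \left(-12 - \frac{4}{-3 + \frac{11}{-4}}\right) \frac{4}{5} = \left(-12 - \frac{4}{-3 + 11 \left(- \frac{1}{4}\right)}\right) \frac{4}{5} = \left(-12 - \frac{4}{-3 - \frac{11}{4}}\right) \frac{4}{5} = \left(-12 - \frac{4}{- \frac{23}{4}}\right) \frac{4}{5} = \left(-12 - - \frac{16}{23}\right) \frac{4}{5} = \left(-12 + \frac{16}{23}\right) \frac{4}{5} = \left(- \frac{260}{23}\right) \frac{4}{5} = - \frac{208}{23}$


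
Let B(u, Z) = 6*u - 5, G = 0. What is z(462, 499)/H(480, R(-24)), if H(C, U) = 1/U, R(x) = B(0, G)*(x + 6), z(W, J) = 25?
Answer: 2250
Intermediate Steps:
B(u, Z) = -5 + 6*u
R(x) = -30 - 5*x (R(x) = (-5 + 6*0)*(x + 6) = (-5 + 0)*(6 + x) = -5*(6 + x) = -30 - 5*x)
z(462, 499)/H(480, R(-24)) = 25/(1/(-30 - 5*(-24))) = 25/(1/(-30 + 120)) = 25/(1/90) = 25*90 = 2250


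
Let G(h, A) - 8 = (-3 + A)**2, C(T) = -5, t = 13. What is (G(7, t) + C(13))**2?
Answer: 10609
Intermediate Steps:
G(h, A) = 8 + (-3 + A)**2
(G(7, t) + C(13))**2 = ((8 + (-3 + 13)**2) - 5)**2 = ((8 + 10**2) - 5)**2 = ((8 + 100) - 5)**2 = (108 - 5)**2 = 103**2 = 10609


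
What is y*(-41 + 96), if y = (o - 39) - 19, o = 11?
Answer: -2585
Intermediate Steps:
y = -47 (y = (11 - 39) - 19 = -28 - 19 = -47)
y*(-41 + 96) = -47*(-41 + 96) = -47*55 = -2585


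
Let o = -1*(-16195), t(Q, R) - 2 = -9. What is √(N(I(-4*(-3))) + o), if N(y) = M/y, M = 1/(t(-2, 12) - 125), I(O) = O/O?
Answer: √70545387/66 ≈ 127.26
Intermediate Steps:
t(Q, R) = -7 (t(Q, R) = 2 - 9 = -7)
o = 16195
I(O) = 1
M = -1/132 (M = 1/(-7 - 125) = 1/(-132) = -1/132 ≈ -0.0075758)
N(y) = -1/(132*y)
√(N(I(-4*(-3))) + o) = √(-1/132/1 + 16195) = √(-1/132*1 + 16195) = √(-1/132 + 16195) = √(2137739/132) = √70545387/66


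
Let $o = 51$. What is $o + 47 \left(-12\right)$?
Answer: $-513$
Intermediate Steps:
$o + 47 \left(-12\right) = 51 + 47 \left(-12\right) = 51 - 564 = -513$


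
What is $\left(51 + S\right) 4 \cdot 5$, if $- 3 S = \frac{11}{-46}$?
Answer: $\frac{70490}{69} \approx 1021.6$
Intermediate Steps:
$S = \frac{11}{138}$ ($S = - \frac{11 \frac{1}{-46}}{3} = - \frac{11 \left(- \frac{1}{46}\right)}{3} = \left(- \frac{1}{3}\right) \left(- \frac{11}{46}\right) = \frac{11}{138} \approx 0.07971$)
$\left(51 + S\right) 4 \cdot 5 = \left(51 + \frac{11}{138}\right) 4 \cdot 5 = \frac{7049}{138} \cdot 20 = \frac{70490}{69}$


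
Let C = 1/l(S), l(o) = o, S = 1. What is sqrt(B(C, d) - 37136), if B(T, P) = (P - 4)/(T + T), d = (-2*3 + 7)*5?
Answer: I*sqrt(148542)/2 ≈ 192.71*I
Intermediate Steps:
d = 5 (d = (-6 + 7)*5 = 1*5 = 5)
C = 1 (C = 1/1 = 1)
B(T, P) = (-4 + P)/(2*T) (B(T, P) = (-4 + P)/((2*T)) = (-4 + P)*(1/(2*T)) = (-4 + P)/(2*T))
sqrt(B(C, d) - 37136) = sqrt((1/2)*(-4 + 5)/1 - 37136) = sqrt((1/2)*1*1 - 37136) = sqrt(1/2 - 37136) = sqrt(-74271/2) = I*sqrt(148542)/2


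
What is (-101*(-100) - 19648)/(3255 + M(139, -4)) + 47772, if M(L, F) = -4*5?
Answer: 154532872/3235 ≈ 47769.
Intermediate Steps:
M(L, F) = -20
(-101*(-100) - 19648)/(3255 + M(139, -4)) + 47772 = (-101*(-100) - 19648)/(3255 - 20) + 47772 = (10100 - 19648)/3235 + 47772 = -9548*1/3235 + 47772 = -9548/3235 + 47772 = 154532872/3235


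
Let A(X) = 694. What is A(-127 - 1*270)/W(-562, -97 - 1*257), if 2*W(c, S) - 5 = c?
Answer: -1388/557 ≈ -2.4919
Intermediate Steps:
W(c, S) = 5/2 + c/2
A(-127 - 1*270)/W(-562, -97 - 1*257) = 694/(5/2 + (½)*(-562)) = 694/(5/2 - 281) = 694/(-557/2) = 694*(-2/557) = -1388/557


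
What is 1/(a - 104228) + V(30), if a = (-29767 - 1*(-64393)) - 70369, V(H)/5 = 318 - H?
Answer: 201558239/139971 ≈ 1440.0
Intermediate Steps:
V(H) = 1590 - 5*H (V(H) = 5*(318 - H) = 1590 - 5*H)
a = -35743 (a = (-29767 + 64393) - 70369 = 34626 - 70369 = -35743)
1/(a - 104228) + V(30) = 1/(-35743 - 104228) + (1590 - 5*30) = 1/(-139971) + (1590 - 150) = -1/139971 + 1440 = 201558239/139971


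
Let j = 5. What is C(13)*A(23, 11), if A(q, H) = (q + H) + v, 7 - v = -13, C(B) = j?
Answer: 270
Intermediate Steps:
C(B) = 5
v = 20 (v = 7 - 1*(-13) = 7 + 13 = 20)
A(q, H) = 20 + H + q (A(q, H) = (q + H) + 20 = (H + q) + 20 = 20 + H + q)
C(13)*A(23, 11) = 5*(20 + 11 + 23) = 5*54 = 270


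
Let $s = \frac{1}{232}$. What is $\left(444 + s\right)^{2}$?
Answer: $\frac{10610854081}{53824} \approx 1.9714 \cdot 10^{5}$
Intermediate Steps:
$s = \frac{1}{232} \approx 0.0043103$
$\left(444 + s\right)^{2} = \left(444 + \frac{1}{232}\right)^{2} = \left(\frac{103009}{232}\right)^{2} = \frac{10610854081}{53824}$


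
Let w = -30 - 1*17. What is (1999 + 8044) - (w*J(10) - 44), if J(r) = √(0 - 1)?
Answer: 10087 + 47*I ≈ 10087.0 + 47.0*I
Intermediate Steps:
J(r) = I (J(r) = √(-1) = I)
w = -47 (w = -30 - 17 = -47)
(1999 + 8044) - (w*J(10) - 44) = (1999 + 8044) - (-47*I - 44) = 10043 - (-44 - 47*I) = 10043 + (44 + 47*I) = 10087 + 47*I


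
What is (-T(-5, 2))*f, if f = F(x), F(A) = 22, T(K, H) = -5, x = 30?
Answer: 110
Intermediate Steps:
f = 22
(-T(-5, 2))*f = -1*(-5)*22 = 5*22 = 110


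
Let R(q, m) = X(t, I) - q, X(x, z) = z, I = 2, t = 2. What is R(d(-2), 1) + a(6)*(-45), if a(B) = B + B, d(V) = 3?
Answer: -541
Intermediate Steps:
R(q, m) = 2 - q
a(B) = 2*B
R(d(-2), 1) + a(6)*(-45) = (2 - 1*3) + (2*6)*(-45) = (2 - 3) + 12*(-45) = -1 - 540 = -541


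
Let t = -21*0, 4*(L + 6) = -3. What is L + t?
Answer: -27/4 ≈ -6.7500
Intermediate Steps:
L = -27/4 (L = -6 + (¼)*(-3) = -6 - ¾ = -27/4 ≈ -6.7500)
t = 0
L + t = -27/4 + 0 = -27/4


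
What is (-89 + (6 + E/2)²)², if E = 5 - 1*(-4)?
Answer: 7225/16 ≈ 451.56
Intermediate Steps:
E = 9 (E = 5 + 4 = 9)
(-89 + (6 + E/2)²)² = (-89 + (6 + 9/2)²)² = (-89 + (21/2)²)² = (-89 + 441/4)² = (85/4)² = 7225/16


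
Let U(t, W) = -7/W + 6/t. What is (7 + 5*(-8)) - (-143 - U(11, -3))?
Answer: 3725/33 ≈ 112.88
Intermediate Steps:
(7 + 5*(-8)) - (-143 - U(11, -3)) = (7 + 5*(-8)) - (-143 - (-7/(-3) + 6/11)) = (7 - 40) - (-143 - (-7*(-⅓) + 6*(1/11))) = -33 - (-143 - (7/3 + 6/11)) = -33 - (-143 - 1*95/33) = -33 - (-143 - 95/33) = -33 - 1*(-4814/33) = -33 + 4814/33 = 3725/33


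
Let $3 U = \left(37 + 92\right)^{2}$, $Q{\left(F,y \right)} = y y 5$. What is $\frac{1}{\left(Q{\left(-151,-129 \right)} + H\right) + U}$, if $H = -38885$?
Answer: $\frac{1}{49867} \approx 2.0053 \cdot 10^{-5}$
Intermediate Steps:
$Q{\left(F,y \right)} = 5 y^{2}$ ($Q{\left(F,y \right)} = y^{2} \cdot 5 = 5 y^{2}$)
$U = 5547$ ($U = \frac{\left(37 + 92\right)^{2}}{3} = \frac{129^{2}}{3} = \frac{1}{3} \cdot 16641 = 5547$)
$\frac{1}{\left(Q{\left(-151,-129 \right)} + H\right) + U} = \frac{1}{\left(5 \left(-129\right)^{2} - 38885\right) + 5547} = \frac{1}{\left(5 \cdot 16641 - 38885\right) + 5547} = \frac{1}{\left(83205 - 38885\right) + 5547} = \frac{1}{44320 + 5547} = \frac{1}{49867}$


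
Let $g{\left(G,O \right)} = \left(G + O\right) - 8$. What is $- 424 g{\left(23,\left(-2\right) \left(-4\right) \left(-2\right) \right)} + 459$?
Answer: $883$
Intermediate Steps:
$g{\left(G,O \right)} = -8 + G + O$
$- 424 g{\left(23,\left(-2\right) \left(-4\right) \left(-2\right) \right)} + 459 = - 424 \left(-8 + 23 + \left(-2\right) \left(-4\right) \left(-2\right)\right) + 459 = - 424 \left(-8 + 23 + 8 \left(-2\right)\right) + 459 = - 424 \left(-8 + 23 - 16\right) + 459 = \left(-424\right) \left(-1\right) + 459 = 424 + 459 = 883$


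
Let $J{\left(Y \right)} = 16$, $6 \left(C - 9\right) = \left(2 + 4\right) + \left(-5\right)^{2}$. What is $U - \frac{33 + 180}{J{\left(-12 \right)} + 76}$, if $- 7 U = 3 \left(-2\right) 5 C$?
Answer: $\frac{37609}{644} \approx 58.399$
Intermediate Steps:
$C = \frac{85}{6}$ ($C = 9 + \frac{\left(2 + 4\right) + \left(-5\right)^{2}}{6} = 9 + \frac{6 + 25}{6} = 9 + \frac{1}{6} \cdot 31 = 9 + \frac{31}{6} = \frac{85}{6} \approx 14.167$)
$U = \frac{425}{7}$ ($U = - \frac{3 \left(-2\right) 5 \cdot \frac{85}{6}}{7} = - \frac{\left(-6\right) 5 \cdot \frac{85}{6}}{7} = - \frac{\left(-30\right) \frac{85}{6}}{7} = \left(- \frac{1}{7}\right) \left(-425\right) = \frac{425}{7} \approx 60.714$)
$U - \frac{33 + 180}{J{\left(-12 \right)} + 76} = \frac{425}{7} - \frac{33 + 180}{16 + 76} = \frac{425}{7} - \frac{213}{92} = \frac{37609}{644}$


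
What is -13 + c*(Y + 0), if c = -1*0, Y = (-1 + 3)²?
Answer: -13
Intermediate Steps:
Y = 4 (Y = 2² = 4)
c = 0
-13 + c*(Y + 0) = -13 + 0*(4 + 0) = -13 + 0*4 = -13 + 0 = -13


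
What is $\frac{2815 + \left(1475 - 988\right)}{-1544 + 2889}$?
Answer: $\frac{3302}{1345} \approx 2.455$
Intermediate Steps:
$\frac{2815 + \left(1475 - 988\right)}{-1544 + 2889} = \frac{2815 + \left(1475 - 988\right)}{1345} = \left(2815 + 487\right) \frac{1}{1345} = 3302 \cdot \frac{1}{1345} = \frac{3302}{1345}$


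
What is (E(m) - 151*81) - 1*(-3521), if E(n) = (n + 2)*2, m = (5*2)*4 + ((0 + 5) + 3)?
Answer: -8610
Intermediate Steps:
m = 48 (m = 10*4 + (5 + 3) = 40 + 8 = 48)
E(n) = 4 + 2*n (E(n) = (2 + n)*2 = 4 + 2*n)
(E(m) - 151*81) - 1*(-3521) = ((4 + 2*48) - 151*81) - 1*(-3521) = ((4 + 96) - 12231) + 3521 = (100 - 12231) + 3521 = -12131 + 3521 = -8610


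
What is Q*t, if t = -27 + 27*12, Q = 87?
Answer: 25839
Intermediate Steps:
t = 297 (t = -27 + 324 = 297)
Q*t = 87*297 = 25839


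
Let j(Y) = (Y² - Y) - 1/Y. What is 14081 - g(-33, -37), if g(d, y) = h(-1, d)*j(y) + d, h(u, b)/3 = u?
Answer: 678287/37 ≈ 18332.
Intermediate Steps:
h(u, b) = 3*u
j(Y) = Y² - Y - 1/Y
g(d, y) = d - 3*y² + 3*y + 3/y (g(d, y) = (3*(-1))*(y² - y - 1/y) + d = -3*(y² - y - 1/y) + d = (-3*y² + 3*y + 3/y) + d = d - 3*y² + 3*y + 3/y)
14081 - g(-33, -37) = 14081 - (-33 - 3*(-37)² + 3*(-37) + 3/(-37)) = 14081 - (-33 - 3*1369 - 111 + 3*(-1/37)) = 14081 - (-33 - 4107 - 111 - 3/37) = 14081 - 1*(-157290/37) = 14081 + 157290/37 = 678287/37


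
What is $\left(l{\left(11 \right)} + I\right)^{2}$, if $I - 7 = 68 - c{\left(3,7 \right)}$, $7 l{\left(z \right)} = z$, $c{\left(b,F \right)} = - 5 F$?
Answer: $\frac{609961}{49} \approx 12448.0$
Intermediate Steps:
$l{\left(z \right)} = \frac{z}{7}$
$I = 110$ ($I = 7 + \left(68 - \left(-5\right) 7\right) = 7 + \left(68 - -35\right) = 7 + \left(68 + 35\right) = 7 + 103 = 110$)
$\left(l{\left(11 \right)} + I\right)^{2} = \left(\frac{1}{7} \cdot 11 + 110\right)^{2} = \left(\frac{11}{7} + 110\right)^{2} = \left(\frac{781}{7}\right)^{2} = \frac{609961}{49}$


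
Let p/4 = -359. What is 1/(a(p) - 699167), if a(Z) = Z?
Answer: -1/700603 ≈ -1.4273e-6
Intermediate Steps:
p = -1436 (p = 4*(-359) = -1436)
1/(a(p) - 699167) = 1/(-1436 - 699167) = 1/(-700603) = -1/700603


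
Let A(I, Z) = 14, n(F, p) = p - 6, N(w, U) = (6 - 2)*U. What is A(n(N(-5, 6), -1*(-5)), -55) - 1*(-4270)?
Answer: 4284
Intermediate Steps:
N(w, U) = 4*U
n(F, p) = -6 + p
A(n(N(-5, 6), -1*(-5)), -55) - 1*(-4270) = 14 - 1*(-4270) = 14 + 4270 = 4284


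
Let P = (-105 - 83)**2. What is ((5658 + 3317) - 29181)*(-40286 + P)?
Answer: 99858052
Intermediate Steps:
P = 35344 (P = (-188)**2 = 35344)
((5658 + 3317) - 29181)*(-40286 + P) = ((5658 + 3317) - 29181)*(-40286 + 35344) = (8975 - 29181)*(-4942) = -20206*(-4942) = 99858052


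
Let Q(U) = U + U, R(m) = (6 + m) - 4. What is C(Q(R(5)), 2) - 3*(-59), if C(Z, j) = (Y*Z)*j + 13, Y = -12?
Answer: -146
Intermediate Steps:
R(m) = 2 + m
Q(U) = 2*U
C(Z, j) = 13 - 12*Z*j (C(Z, j) = (-12*Z)*j + 13 = -12*Z*j + 13 = 13 - 12*Z*j)
C(Q(R(5)), 2) - 3*(-59) = (13 - 12*2*(2 + 5)*2) - 3*(-59) = (13 - 12*2*7*2) + 177 = (13 - 12*14*2) + 177 = (13 - 336) + 177 = -323 + 177 = -146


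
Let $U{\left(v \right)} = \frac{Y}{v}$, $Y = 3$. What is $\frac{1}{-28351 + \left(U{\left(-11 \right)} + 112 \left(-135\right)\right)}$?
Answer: $- \frac{11}{478184} \approx -2.3004 \cdot 10^{-5}$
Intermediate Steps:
$U{\left(v \right)} = \frac{3}{v}$
$\frac{1}{-28351 + \left(U{\left(-11 \right)} + 112 \left(-135\right)\right)} = \frac{1}{-28351 + \left(\frac{3}{-11} + 112 \left(-135\right)\right)} = \frac{1}{-28351 + \left(3 \left(- \frac{1}{11}\right) - 15120\right)} = \frac{1}{-28351 - \frac{166323}{11}} = \frac{1}{- \frac{478184}{11}} = - \frac{11}{478184}$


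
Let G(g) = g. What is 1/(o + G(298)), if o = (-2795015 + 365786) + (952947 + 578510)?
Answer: -1/897474 ≈ -1.1142e-6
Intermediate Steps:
o = -897772 (o = -2429229 + 1531457 = -897772)
1/(o + G(298)) = 1/(-897772 + 298) = 1/(-897474) = -1/897474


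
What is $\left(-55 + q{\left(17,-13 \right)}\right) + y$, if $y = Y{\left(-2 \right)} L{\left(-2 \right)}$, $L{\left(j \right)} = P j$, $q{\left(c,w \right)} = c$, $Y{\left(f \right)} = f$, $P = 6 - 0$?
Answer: $-14$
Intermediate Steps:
$P = 6$ ($P = 6 + 0 = 6$)
$L{\left(j \right)} = 6 j$
$y = 24$ ($y = - 2 \cdot 6 \left(-2\right) = \left(-2\right) \left(-12\right) = 24$)
$\left(-55 + q{\left(17,-13 \right)}\right) + y = \left(-55 + 17\right) + 24 = -38 + 24 = -14$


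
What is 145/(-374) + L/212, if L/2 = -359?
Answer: -37409/9911 ≈ -3.7745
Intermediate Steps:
L = -718 (L = 2*(-359) = -718)
145/(-374) + L/212 = 145/(-374) - 718/212 = 145*(-1/374) - 718*1/212 = -145/374 - 359/106 = -37409/9911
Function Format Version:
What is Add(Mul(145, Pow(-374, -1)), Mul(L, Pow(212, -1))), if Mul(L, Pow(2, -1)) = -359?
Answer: Rational(-37409, 9911) ≈ -3.7745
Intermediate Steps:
L = -718 (L = Mul(2, -359) = -718)
Add(Mul(145, Pow(-374, -1)), Mul(L, Pow(212, -1))) = Add(Mul(145, Pow(-374, -1)), Mul(-718, Pow(212, -1))) = Add(Mul(145, Rational(-1, 374)), Mul(-718, Rational(1, 212))) = Add(Rational(-145, 374), Rational(-359, 106)) = Rational(-37409, 9911)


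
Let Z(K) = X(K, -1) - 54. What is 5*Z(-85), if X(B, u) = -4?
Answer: -290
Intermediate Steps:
Z(K) = -58 (Z(K) = -4 - 54 = -58)
5*Z(-85) = 5*(-58) = -290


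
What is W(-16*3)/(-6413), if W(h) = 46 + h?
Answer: 2/6413 ≈ 0.00031187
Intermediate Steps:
W(-16*3)/(-6413) = (46 - 16*3)/(-6413) = (46 - 48)*(-1/6413) = -2*(-1/6413) = 2/6413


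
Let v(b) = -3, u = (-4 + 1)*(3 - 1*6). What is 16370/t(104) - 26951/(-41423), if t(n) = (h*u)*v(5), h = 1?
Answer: -677366833/1118421 ≈ -605.65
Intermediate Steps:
u = 9 (u = -3*(3 - 6) = -3*(-3) = 9)
t(n) = -27 (t(n) = (1*9)*(-3) = 9*(-3) = -27)
16370/t(104) - 26951/(-41423) = 16370/(-27) - 26951/(-41423) = 16370*(-1/27) - 26951*(-1/41423) = -16370/27 + 26951/41423 = -677366833/1118421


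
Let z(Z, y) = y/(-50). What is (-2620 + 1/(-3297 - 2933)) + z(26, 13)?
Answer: -40810552/15575 ≈ -2620.3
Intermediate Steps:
z(Z, y) = -y/50 (z(Z, y) = y*(-1/50) = -y/50)
(-2620 + 1/(-3297 - 2933)) + z(26, 13) = (-2620 + 1/(-3297 - 2933)) - 1/50*13 = (-2620 + 1/(-6230)) - 13/50 = (-2620 - 1/6230) - 13/50 = -16322601/6230 - 13/50 = -40810552/15575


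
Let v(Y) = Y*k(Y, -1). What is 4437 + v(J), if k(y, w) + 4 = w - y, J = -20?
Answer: 4137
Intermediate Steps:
k(y, w) = -4 + w - y (k(y, w) = -4 + (w - y) = -4 + w - y)
v(Y) = Y*(-5 - Y) (v(Y) = Y*(-4 - 1 - Y) = Y*(-5 - Y))
4437 + v(J) = 4437 - 1*(-20)*(5 - 20) = 4437 - 1*(-20)*(-15) = 4437 - 300 = 4137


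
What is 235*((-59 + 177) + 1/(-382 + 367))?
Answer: 83143/3 ≈ 27714.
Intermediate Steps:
235*((-59 + 177) + 1/(-382 + 367)) = 235*(118 + 1/(-15)) = 235*(118 - 1/15) = 235*(1769/15) = 83143/3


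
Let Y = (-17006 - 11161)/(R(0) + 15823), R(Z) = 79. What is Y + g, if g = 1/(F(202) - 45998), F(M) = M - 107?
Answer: -1292965703/729949506 ≈ -1.7713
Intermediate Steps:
F(M) = -107 + M
g = -1/45903 (g = 1/((-107 + 202) - 45998) = 1/(95 - 45998) = 1/(-45903) = -1/45903 ≈ -2.1785e-5)
Y = -28167/15902 (Y = (-17006 - 11161)/(79 + 15823) = -28167/15902 ≈ -1.7713)
Y + g = -28167/15902 - 1/45903 = -1292965703/729949506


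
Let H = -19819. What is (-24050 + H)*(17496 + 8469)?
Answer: -1139058585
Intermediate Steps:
(-24050 + H)*(17496 + 8469) = (-24050 - 19819)*(17496 + 8469) = -43869*25965 = -1139058585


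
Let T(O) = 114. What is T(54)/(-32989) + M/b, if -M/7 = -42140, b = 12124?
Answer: 347489753/14284237 ≈ 24.327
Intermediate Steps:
M = 294980 (M = -7*(-42140) = 294980)
T(54)/(-32989) + M/b = 114/(-32989) + 294980/12124 = 114*(-1/32989) + 294980*(1/12124) = -114/32989 + 10535/433 = 347489753/14284237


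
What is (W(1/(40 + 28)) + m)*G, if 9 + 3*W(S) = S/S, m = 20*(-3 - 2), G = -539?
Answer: 166012/3 ≈ 55337.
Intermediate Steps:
m = -100 (m = 20*(-5) = -100)
W(S) = -8/3 (W(S) = -3 + (S/S)/3 = -3 + (1/3)*1 = -3 + 1/3 = -8/3)
(W(1/(40 + 28)) + m)*G = (-8/3 - 100)*(-539) = -308/3*(-539) = 166012/3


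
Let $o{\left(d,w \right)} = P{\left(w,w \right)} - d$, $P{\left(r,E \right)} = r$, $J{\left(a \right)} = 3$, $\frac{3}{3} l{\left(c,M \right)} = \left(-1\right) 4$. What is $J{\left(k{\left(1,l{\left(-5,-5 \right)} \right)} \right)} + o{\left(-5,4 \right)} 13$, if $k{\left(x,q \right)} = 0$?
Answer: $120$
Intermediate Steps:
$l{\left(c,M \right)} = -4$ ($l{\left(c,M \right)} = \left(-1\right) 4 = -4$)
$o{\left(d,w \right)} = w - d$
$J{\left(k{\left(1,l{\left(-5,-5 \right)} \right)} \right)} + o{\left(-5,4 \right)} 13 = 3 + \left(4 - -5\right) 13 = 3 + \left(4 + 5\right) 13 = 3 + 9 \cdot 13 = 3 + 117 = 120$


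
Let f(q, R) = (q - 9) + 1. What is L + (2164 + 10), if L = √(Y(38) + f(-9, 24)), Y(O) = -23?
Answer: 2174 + 2*I*√10 ≈ 2174.0 + 6.3246*I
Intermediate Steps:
f(q, R) = -8 + q (f(q, R) = (-9 + q) + 1 = -8 + q)
L = 2*I*√10 (L = √(-23 + (-8 - 9)) = √(-23 - 17) = √(-40) = 2*I*√10 ≈ 6.3246*I)
L + (2164 + 10) = 2*I*√10 + (2164 + 10) = 2*I*√10 + 2174 = 2174 + 2*I*√10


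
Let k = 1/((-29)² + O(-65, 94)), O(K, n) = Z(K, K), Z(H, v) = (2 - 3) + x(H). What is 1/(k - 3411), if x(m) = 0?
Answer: -840/2865239 ≈ -0.00029317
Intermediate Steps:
Z(H, v) = -1 (Z(H, v) = (2 - 3) + 0 = -1 + 0 = -1)
O(K, n) = -1
k = 1/840 (k = 1/((-29)² - 1) = 1/(841 - 1) = 1/840 ≈ 0.0011905)
1/(k - 3411) = 1/(1/840 - 3411) = 1/(-2865239/840) = -840/2865239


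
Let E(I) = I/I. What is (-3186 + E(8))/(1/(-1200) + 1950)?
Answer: -3822000/2339999 ≈ -1.6333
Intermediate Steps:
E(I) = 1
(-3186 + E(8))/(1/(-1200) + 1950) = (-3186 + 1)/(1/(-1200) + 1950) = -3185/(-1/1200 + 1950) = -3185/2339999/1200 = -3185*1200/2339999 = -3822000/2339999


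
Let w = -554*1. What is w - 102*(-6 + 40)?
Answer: -4022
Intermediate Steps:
w = -554
w - 102*(-6 + 40) = -554 - 102*(-6 + 40) = -554 - 102*34 = -554 - 3468 = -4022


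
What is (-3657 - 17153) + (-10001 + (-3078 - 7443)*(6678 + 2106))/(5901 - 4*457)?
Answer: -177185595/4073 ≈ -43503.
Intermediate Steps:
(-3657 - 17153) + (-10001 + (-3078 - 7443)*(6678 + 2106))/(5901 - 4*457) = -20810 + (-10001 - 10521*8784)/(5901 - 1828) = -20810 + (-10001 - 92416464)/4073 = -20810 - 92426465*1/4073 = -20810 - 92426465/4073 = -177185595/4073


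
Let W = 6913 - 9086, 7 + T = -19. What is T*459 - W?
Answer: -9761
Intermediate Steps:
T = -26 (T = -7 - 19 = -26)
W = -2173
T*459 - W = -26*459 - 1*(-2173) = -11934 + 2173 = -9761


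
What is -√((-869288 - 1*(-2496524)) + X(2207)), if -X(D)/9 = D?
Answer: -3*√178597 ≈ -1267.8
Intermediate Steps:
X(D) = -9*D
-√((-869288 - 1*(-2496524)) + X(2207)) = -√((-869288 - 1*(-2496524)) - 9*2207) = -√((-869288 + 2496524) - 19863) = -√(1627236 - 19863) = -√1607373 = -3*√178597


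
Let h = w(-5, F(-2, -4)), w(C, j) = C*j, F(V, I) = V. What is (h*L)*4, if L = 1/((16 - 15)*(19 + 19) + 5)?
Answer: 40/43 ≈ 0.93023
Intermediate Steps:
L = 1/43 (L = 1/(1*38 + 5) = 1/(38 + 5) = 1/43 ≈ 0.023256)
h = 10 (h = -5*(-2) = 10)
(h*L)*4 = (10*(1/43))*4 = (10/43)*4 = 40/43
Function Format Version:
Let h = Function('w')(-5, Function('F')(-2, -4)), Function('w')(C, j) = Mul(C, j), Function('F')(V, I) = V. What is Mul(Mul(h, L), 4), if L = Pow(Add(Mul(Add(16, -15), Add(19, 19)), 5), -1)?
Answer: Rational(40, 43) ≈ 0.93023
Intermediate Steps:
L = Rational(1, 43) (L = Pow(Add(Mul(1, 38), 5), -1) = Pow(Add(38, 5), -1) = Pow(43, -1) = Rational(1, 43) ≈ 0.023256)
h = 10 (h = Mul(-5, -2) = 10)
Mul(Mul(h, L), 4) = Mul(Mul(10, Rational(1, 43)), 4) = Mul(Rational(10, 43), 4) = Rational(40, 43)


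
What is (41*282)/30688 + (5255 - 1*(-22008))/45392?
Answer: 21272957/21765464 ≈ 0.97737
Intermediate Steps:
(41*282)/30688 + (5255 - 1*(-22008))/45392 = 11562*(1/30688) + (5255 + 22008)*(1/45392) = 5781/15344 + 27263*(1/45392) = 5781/15344 + 27263/45392 = 21272957/21765464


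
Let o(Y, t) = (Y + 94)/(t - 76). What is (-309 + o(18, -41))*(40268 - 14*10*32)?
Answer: -1297851820/117 ≈ -1.1093e+7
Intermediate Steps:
o(Y, t) = (94 + Y)/(-76 + t)
(-309 + o(18, -41))*(40268 - 14*10*32) = (-309 + (94 + 18)/(-76 - 41))*(40268 - 14*10*32) = (-309 + 112/(-117))*(40268 - 140*32) = (-309 - 1/117*112)*(40268 - 4480) = (-309 - 112/117)*35788 = -36265/117*35788 = -1297851820/117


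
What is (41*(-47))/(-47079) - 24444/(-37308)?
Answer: 101890966/146368611 ≈ 0.69613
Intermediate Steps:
(41*(-47))/(-47079) - 24444/(-37308) = -1927*(-1/47079) - 24444*(-1/37308) = 1927/47079 + 2037/3109 = 101890966/146368611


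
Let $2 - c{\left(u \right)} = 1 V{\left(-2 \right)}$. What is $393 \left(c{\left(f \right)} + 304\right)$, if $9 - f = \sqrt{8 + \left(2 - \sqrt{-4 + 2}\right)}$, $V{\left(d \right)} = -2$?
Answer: $121044$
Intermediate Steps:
$f = 9 - \sqrt{10 - i \sqrt{2}}$ ($f = 9 - \sqrt{8 + \left(2 - \sqrt{-4 + 2}\right)} = 9 - \sqrt{8 + \left(2 - \sqrt{-2}\right)} = 9 - \sqrt{8 + \left(2 - i \sqrt{2}\right)} = 9 - \sqrt{10 - i \sqrt{2}} \approx 5.8299 + 0.22305 i$)
$c{\left(u \right)} = 4$ ($c{\left(u \right)} = 2 - 1 \left(-2\right) = 2 - -2 = 2 + 2 = 4$)
$393 \left(c{\left(f \right)} + 304\right) = 393 \left(4 + 304\right) = 393 \cdot 308 = 121044$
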